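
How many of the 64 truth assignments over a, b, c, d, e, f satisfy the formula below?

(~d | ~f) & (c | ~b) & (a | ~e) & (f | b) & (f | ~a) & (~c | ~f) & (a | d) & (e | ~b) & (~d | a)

There are 2^6 = 64 truth assignments over (a, b, c, d, e, f).
Split on b. With b = 1, the clauses containing b are satisfied and ~b drops from the rest; 0 of the 2^5 = 32 assignments to the other variables satisfy what remains.
With b = 0, by the same count on the reduced clause set, 2 assignments work.
(One model: a=T, b=F, c=F, d=F, e=F, f=T.)
Total: 0 + 2 = 2.

2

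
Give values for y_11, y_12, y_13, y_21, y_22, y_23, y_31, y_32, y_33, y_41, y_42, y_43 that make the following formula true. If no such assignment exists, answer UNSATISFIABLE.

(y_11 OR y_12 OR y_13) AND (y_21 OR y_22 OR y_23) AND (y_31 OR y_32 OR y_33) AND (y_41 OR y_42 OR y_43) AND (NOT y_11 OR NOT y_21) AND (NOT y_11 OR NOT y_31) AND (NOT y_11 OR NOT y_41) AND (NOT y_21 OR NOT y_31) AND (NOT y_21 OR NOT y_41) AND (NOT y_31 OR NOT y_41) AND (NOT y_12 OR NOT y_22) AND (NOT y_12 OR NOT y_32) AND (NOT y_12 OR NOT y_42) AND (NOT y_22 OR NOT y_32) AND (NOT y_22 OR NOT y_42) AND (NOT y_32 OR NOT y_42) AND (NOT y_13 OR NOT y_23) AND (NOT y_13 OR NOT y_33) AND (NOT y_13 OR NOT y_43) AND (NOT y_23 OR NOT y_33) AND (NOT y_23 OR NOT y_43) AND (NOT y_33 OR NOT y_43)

UNSATISFIABLE

Try y_11 = false.
Try y_12 = true.
Unit clause (NOT y_22) forces y_22 = false.
Unit clause (NOT y_32) forces y_32 = false.
Unit clause (NOT y_42) forces y_42 = false.
Try y_21 = true.
Unit clause (NOT y_31) forces y_31 = false.
Unit clause (y_33) forces y_33 = true.
Unit clause (NOT y_41) forces y_41 = false.
Unit clause (y_43) forces y_43 = true.
That conflicts with the unit clause (NOT y_43).
So y_21 must be the other value — set y_21 = false.
Unit clause (y_23) forces y_23 = true.
Unit clause (NOT y_13) forces y_13 = false.
Unit clause (NOT y_33) forces y_33 = false.
Unit clause (y_31) forces y_31 = true.
Unit clause (NOT y_41) forces y_41 = false.
Unit clause (y_43) forces y_43 = true.
That conflicts with the unit clause (NOT y_43).
Both values of y_21 lead to a conflict.
So y_12 must be the other value — set y_12 = false.
Unit clause (y_13) forces y_13 = true.
Unit clause (NOT y_23) forces y_23 = false.
Unit clause (NOT y_33) forces y_33 = false.
Unit clause (NOT y_43) forces y_43 = false.
Try y_21 = true.
Unit clause (NOT y_31) forces y_31 = false.
Unit clause (y_32) forces y_32 = true.
Unit clause (NOT y_41) forces y_41 = false.
Unit clause (y_42) forces y_42 = true.
That conflicts with the unit clause (NOT y_42).
So y_21 must be the other value — set y_21 = false.
Unit clause (y_22) forces y_22 = true.
Unit clause (NOT y_32) forces y_32 = false.
Unit clause (y_31) forces y_31 = true.
Unit clause (NOT y_41) forces y_41 = false.
Unit clause (y_42) forces y_42 = true.
That conflicts with the unit clause (NOT y_42).
Both values of y_21 lead to a conflict.
Both values of y_12 lead to a conflict.
So y_11 must be the other value — set y_11 = true.
Unit clause (NOT y_21) forces y_21 = false.
Unit clause (NOT y_31) forces y_31 = false.
Unit clause (NOT y_41) forces y_41 = false.
Try y_22 = true.
Unit clause (NOT y_12) forces y_12 = false.
Unit clause (NOT y_32) forces y_32 = false.
Unit clause (y_33) forces y_33 = true.
Unit clause (NOT y_42) forces y_42 = false.
Unit clause (y_43) forces y_43 = true.
That conflicts with the unit clause (NOT y_43).
So y_22 must be the other value — set y_22 = false.
Unit clause (y_23) forces y_23 = true.
Unit clause (NOT y_13) forces y_13 = false.
Unit clause (NOT y_33) forces y_33 = false.
Unit clause (y_32) forces y_32 = true.
Unit clause (NOT y_12) forces y_12 = false.
Unit clause (NOT y_42) forces y_42 = false.
Unit clause (y_43) forces y_43 = true.
That conflicts with the unit clause (NOT y_43).
Both values of y_22 lead to a conflict.
Both values of y_11 lead to a conflict.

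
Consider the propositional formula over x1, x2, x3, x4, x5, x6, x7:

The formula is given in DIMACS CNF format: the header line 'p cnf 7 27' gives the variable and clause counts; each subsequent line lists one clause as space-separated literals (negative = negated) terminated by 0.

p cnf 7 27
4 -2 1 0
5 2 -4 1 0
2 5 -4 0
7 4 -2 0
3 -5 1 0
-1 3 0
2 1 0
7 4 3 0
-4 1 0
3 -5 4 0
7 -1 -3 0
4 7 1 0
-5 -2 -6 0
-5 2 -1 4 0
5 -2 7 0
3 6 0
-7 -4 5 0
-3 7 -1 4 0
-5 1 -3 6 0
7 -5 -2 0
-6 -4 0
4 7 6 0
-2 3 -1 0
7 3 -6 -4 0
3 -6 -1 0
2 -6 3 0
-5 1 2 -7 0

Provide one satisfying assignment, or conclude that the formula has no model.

Branch on x1: set x1 = True.
From the singleton clause (x3), x3 = True.
From the singleton clause (x7), x7 = True.
Branch on x4: set x4 = False.
Branch on x5: set x5 = False.
Every clause is now satisfied; x2, x6 are unconstrained.

x1 ↦ True,  x2 ↦ False,  x3 ↦ True,  x4 ↦ False,  x5 ↦ False,  x6 ↦ True,  x7 ↦ True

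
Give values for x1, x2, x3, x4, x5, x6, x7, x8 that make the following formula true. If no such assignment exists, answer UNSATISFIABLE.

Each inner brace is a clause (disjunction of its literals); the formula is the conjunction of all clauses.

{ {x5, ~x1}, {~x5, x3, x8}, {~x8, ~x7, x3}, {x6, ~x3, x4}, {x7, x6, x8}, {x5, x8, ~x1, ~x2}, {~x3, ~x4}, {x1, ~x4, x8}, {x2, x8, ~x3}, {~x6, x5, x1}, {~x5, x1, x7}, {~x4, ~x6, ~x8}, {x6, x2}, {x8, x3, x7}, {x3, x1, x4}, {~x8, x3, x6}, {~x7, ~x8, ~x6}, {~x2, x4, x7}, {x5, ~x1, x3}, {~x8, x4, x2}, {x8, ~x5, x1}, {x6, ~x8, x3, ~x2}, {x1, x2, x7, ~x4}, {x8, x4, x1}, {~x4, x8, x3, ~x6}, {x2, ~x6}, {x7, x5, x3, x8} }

x1: 1,  x2: 1,  x3: 1,  x4: 0,  x5: 1,  x6: 1,  x7: 1,  x8: 0

Suppose x5 = 1.
Suppose x3 = 1.
(~x4) alone gives x4 = 0.
(x6) alone gives x6 = 1.
(x2) alone gives x2 = 1.
(x7) alone gives x7 = 1.
(~x8) alone gives x8 = 0.
(x1) alone gives x1 = 1.
This assignment satisfies each clause.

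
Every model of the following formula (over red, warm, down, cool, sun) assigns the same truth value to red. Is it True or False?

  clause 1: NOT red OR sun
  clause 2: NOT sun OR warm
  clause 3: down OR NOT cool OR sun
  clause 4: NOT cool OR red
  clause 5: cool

Suppose red = false.
(NOT cool) alone gives cool = false.
But (cool) is also a unit clause — contradiction.
So every satisfying assignment has red = True.

True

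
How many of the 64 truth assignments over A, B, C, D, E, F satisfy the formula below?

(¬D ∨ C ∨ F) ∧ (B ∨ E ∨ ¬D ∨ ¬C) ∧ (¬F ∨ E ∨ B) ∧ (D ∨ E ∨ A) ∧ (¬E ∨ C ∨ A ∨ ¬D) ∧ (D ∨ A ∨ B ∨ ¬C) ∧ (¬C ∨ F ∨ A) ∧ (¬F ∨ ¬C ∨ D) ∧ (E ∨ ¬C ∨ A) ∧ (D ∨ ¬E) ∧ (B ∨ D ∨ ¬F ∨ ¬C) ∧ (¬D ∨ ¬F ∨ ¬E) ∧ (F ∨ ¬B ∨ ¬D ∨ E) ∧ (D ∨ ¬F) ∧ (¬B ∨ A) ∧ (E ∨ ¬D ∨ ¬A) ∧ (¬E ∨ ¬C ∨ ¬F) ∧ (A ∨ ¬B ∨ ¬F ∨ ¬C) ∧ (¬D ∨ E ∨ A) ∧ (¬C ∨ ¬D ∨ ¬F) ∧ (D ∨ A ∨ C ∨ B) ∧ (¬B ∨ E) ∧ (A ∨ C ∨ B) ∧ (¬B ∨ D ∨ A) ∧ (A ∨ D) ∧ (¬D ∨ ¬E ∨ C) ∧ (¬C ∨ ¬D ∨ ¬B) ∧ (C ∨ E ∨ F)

2

There are 2^6 = 64 truth assignments over (A, B, C, D, E, F).
Split on E. With E = True, the clauses containing E are satisfied and ¬E drops from the rest; 1 of the 2^5 = 32 assignments to the other variables satisfy what remains.
With E = False, by the same count on the reduced clause set, 1 assignment works.
(One model: A=T, B=F, C=T, D=F, E=F, F=F.)
Total: 1 + 1 = 2.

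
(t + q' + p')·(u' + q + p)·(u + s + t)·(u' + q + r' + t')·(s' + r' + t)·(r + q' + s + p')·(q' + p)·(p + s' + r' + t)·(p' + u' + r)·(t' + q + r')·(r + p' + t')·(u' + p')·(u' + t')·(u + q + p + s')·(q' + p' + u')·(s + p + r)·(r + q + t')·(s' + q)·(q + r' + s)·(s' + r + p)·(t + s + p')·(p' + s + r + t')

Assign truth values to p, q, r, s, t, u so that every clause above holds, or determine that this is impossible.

Branch on q: set q = 1.
The clause (p) is unit, so p = 1.
The clause (t) is unit, so t = 1.
The clause (r) is unit, so r = 1.
The clause (u') is unit, so u = 0.
All clauses hold; s can take either value.

p: 1, q: 1, r: 1, s: 0, t: 1, u: 0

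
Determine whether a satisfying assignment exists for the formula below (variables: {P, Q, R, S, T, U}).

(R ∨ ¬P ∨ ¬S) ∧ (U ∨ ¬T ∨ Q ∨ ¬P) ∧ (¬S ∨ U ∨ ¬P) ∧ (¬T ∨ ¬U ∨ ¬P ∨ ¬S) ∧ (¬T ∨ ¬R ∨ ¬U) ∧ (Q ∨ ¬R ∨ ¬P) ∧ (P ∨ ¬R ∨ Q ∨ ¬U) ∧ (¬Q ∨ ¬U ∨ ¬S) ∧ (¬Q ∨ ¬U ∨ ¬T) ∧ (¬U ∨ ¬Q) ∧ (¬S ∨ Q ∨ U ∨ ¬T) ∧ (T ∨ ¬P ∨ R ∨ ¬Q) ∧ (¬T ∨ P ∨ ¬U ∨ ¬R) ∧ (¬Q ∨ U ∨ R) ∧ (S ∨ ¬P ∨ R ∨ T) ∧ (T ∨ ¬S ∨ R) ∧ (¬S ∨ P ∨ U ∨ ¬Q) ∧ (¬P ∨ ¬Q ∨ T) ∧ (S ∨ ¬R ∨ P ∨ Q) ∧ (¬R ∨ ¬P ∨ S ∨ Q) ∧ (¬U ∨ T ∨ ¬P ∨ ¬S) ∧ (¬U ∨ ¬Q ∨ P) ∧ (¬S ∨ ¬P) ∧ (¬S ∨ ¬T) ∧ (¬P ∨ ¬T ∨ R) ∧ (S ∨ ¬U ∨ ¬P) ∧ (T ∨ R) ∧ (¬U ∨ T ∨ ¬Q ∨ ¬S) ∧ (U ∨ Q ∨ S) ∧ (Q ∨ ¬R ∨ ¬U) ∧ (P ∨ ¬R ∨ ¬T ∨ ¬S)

Case U = False:
Case S = False:
The clause (Q) is unit, so Q = True.
The clause (R) is unit, so R = True.
Case P = True:
The clause (T) is unit, so T = True.
This assignment satisfies each clause.
A satisfying assignment: P ↦ True,  Q ↦ True,  R ↦ True,  S ↦ False,  T ↦ True,  U ↦ False.

Satisfiable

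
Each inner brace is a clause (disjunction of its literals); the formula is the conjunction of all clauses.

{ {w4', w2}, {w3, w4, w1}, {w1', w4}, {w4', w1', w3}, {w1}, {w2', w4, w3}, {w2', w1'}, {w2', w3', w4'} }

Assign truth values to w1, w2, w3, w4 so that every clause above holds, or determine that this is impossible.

Unit clause (w1) forces w1 = 1.
Unit clause (w4) forces w4 = 1.
Unit clause (w2) forces w2 = 1.
That conflicts with the unit clause (w2').

UNSATISFIABLE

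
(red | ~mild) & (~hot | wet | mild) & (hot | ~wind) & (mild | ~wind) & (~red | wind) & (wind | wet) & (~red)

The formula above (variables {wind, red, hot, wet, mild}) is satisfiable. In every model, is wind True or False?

False

Suppose wind = 1.
From the singleton clause (hot), hot = 1.
From the singleton clause (mild), mild = 1.
From the singleton clause (red), red = 1.
But (~red) is also a unit clause — contradiction.
So every satisfying assignment has wind = False.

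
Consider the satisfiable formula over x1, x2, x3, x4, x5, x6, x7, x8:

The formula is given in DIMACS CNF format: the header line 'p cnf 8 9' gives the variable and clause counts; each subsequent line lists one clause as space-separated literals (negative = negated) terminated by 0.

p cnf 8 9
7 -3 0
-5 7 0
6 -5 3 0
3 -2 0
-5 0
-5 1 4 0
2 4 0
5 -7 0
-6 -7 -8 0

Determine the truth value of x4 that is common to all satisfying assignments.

Suppose x4 = False.
(¬x5) alone gives x5 = False.
(x2) alone gives x2 = True.
(x3) alone gives x3 = True.
(x7) alone gives x7 = True.
Now (¬x7) is unsatisfied and unit — conflict.
So every satisfying assignment has x4 = True.

True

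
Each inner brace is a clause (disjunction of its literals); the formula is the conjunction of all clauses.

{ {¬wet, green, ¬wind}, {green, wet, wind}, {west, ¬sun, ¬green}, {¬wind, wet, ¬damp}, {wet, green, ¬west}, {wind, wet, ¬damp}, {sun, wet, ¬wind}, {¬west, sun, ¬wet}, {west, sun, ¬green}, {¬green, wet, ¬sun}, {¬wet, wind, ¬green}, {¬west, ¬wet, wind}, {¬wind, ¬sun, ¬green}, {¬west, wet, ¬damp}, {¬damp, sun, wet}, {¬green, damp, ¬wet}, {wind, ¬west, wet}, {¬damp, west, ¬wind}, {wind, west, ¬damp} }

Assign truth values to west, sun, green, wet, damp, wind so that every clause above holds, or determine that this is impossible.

Try wet = True.
Try green = False.
From the singleton clause (¬wind), wind = False.
From the singleton clause (¬west), west = False.
From the singleton clause (¬damp), damp = False.
Every clause is now satisfied; sun is unconstrained.

west: False,  sun: True,  green: False,  wet: True,  damp: False,  wind: False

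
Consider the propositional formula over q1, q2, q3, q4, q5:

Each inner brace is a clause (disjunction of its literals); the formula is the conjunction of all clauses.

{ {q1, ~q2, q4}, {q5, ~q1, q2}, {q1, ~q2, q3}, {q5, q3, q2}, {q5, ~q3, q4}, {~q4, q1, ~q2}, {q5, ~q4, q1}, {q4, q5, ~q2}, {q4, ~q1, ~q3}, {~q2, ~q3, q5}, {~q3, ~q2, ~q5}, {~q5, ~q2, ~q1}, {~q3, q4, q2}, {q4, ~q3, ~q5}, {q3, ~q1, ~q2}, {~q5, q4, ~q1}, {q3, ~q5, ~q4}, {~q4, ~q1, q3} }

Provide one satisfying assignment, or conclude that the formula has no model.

Case q1 = 0:
Case q2 = 0:
Case q5 = 1:
Case q3 = 0:
Unit clause (~q4) forces q4 = 0.
Every clause now holds.

q1 ↦ 0,  q2 ↦ 0,  q3 ↦ 0,  q4 ↦ 0,  q5 ↦ 1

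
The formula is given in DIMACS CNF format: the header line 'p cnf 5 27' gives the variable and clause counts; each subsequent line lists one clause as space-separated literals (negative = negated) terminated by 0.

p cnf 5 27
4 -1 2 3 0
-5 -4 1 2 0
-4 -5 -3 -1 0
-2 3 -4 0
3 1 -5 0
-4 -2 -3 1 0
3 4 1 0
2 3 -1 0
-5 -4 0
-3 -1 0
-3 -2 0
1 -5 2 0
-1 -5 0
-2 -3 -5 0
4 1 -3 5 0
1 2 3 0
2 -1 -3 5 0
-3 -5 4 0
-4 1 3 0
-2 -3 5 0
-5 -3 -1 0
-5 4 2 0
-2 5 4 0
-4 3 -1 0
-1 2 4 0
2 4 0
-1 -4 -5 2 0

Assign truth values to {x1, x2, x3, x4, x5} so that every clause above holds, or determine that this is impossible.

Suppose x5 = False.
Suppose x3 = True.
Unit clause (¬x1) forces x1 = False.
Unit clause (¬x2) forces x2 = False.
Unit clause (x4) forces x4 = True.
All clauses are satisfied.

x1 ↦ False, x2 ↦ False, x3 ↦ True, x4 ↦ True, x5 ↦ False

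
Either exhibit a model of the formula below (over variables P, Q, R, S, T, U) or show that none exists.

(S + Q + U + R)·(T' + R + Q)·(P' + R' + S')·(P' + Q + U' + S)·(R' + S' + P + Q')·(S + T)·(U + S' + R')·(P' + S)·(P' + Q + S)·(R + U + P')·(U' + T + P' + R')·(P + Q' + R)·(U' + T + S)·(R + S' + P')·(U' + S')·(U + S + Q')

P ↦ 0, Q ↦ 0, R ↦ 0, S ↦ 1, T ↦ 0, U ↦ 0

Try S = 1.
The clause (U') is unit, so U = 0.
The clause (R') is unit, so R = 0.
The clause (P') is unit, so P = 0.
The clause (Q') is unit, so Q = 0.
The clause (T') is unit, so T = 0.
All clauses are satisfied.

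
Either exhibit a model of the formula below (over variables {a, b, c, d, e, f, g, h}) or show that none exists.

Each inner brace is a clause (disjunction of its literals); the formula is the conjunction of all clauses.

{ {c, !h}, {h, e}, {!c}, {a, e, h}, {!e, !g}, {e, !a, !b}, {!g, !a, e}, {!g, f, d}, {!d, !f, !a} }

The clause (!c) is unit, so c = false.
The clause (!h) is unit, so h = false.
The clause (e) is unit, so e = true.
The clause (!g) is unit, so g = false.
Suppose d = false.
Every clause is now satisfied; a, b, f are unconstrained.

a: false, b: true, c: false, d: false, e: true, f: true, g: false, h: false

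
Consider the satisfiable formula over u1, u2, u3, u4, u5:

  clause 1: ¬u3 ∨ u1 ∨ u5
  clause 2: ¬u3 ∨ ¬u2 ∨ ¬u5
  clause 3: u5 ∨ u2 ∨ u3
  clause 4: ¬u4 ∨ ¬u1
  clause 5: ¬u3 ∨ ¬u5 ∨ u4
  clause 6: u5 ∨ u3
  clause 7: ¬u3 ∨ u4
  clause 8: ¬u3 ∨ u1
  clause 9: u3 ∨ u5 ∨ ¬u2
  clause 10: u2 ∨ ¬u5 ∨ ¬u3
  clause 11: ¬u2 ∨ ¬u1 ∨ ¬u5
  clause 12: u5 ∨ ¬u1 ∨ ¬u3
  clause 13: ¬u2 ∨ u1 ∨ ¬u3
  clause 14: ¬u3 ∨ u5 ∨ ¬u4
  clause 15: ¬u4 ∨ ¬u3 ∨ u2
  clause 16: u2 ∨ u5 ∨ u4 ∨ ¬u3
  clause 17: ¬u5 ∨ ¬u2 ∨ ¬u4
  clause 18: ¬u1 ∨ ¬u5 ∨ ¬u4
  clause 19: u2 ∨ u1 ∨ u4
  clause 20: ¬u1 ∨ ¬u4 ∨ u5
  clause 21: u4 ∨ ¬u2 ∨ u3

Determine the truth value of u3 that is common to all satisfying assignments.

Suppose u3 = True.
(u4) alone gives u4 = True.
(¬u1) alone gives u1 = False.
Now (u1) is unsatisfied and unit — conflict.
So every satisfying assignment has u3 = False.

False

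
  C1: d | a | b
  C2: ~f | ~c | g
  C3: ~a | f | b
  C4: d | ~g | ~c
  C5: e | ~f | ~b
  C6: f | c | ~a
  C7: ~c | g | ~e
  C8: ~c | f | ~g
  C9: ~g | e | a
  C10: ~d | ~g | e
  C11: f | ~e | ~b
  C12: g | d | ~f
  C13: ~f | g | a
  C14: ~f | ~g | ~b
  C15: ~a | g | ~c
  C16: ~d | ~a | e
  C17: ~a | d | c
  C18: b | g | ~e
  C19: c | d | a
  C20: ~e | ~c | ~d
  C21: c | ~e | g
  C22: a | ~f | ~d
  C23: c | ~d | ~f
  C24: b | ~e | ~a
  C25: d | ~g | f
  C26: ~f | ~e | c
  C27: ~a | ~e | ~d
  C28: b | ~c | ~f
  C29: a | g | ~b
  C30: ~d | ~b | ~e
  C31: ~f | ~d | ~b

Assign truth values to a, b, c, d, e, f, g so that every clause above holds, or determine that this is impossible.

Try d = 1.
Try g = 0.
Try f = 0.
Try a = 0.
The clause (~b) is unit, so b = 0.
The clause (~e) is unit, so e = 0.
No clause remains; c is free.

a ↦ 0, b ↦ 0, c ↦ 1, d ↦ 1, e ↦ 0, f ↦ 0, g ↦ 0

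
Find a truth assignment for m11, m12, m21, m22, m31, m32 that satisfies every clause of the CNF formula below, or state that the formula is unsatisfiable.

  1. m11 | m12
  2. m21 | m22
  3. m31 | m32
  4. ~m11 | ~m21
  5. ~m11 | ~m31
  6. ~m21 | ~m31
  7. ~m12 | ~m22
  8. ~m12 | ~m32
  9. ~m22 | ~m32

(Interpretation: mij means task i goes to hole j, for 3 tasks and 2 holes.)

UNSATISFIABLE

Case m11 = 1:
The clause (~m21) is unit, so m21 = 0.
The clause (m22) is unit, so m22 = 1.
The clause (~m31) is unit, so m31 = 0.
The clause (m32) is unit, so m32 = 1.
But (~m32) is also a unit clause — contradiction.
So m11 must be the other value — set m11 = 0.
The clause (m12) is unit, so m12 = 1.
The clause (~m22) is unit, so m22 = 0.
The clause (m21) is unit, so m21 = 1.
The clause (~m31) is unit, so m31 = 0.
The clause (m32) is unit, so m32 = 1.
But (~m32) is also a unit clause — contradiction.
Both values of m11 lead to a conflict.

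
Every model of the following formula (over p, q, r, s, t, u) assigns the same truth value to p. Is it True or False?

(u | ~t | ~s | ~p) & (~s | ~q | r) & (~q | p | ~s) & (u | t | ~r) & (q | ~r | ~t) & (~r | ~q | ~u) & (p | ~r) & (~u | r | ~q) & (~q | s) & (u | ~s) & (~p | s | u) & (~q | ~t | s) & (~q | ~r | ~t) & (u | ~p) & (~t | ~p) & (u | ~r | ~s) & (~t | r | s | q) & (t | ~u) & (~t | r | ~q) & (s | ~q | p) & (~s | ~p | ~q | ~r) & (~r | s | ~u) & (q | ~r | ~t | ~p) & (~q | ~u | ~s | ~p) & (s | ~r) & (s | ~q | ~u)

Suppose p = 1.
From the singleton clause (u), u = 1.
From the singleton clause (~t), t = 0.
But (t) is also a unit clause — contradiction.
So every satisfying assignment has p = False.

False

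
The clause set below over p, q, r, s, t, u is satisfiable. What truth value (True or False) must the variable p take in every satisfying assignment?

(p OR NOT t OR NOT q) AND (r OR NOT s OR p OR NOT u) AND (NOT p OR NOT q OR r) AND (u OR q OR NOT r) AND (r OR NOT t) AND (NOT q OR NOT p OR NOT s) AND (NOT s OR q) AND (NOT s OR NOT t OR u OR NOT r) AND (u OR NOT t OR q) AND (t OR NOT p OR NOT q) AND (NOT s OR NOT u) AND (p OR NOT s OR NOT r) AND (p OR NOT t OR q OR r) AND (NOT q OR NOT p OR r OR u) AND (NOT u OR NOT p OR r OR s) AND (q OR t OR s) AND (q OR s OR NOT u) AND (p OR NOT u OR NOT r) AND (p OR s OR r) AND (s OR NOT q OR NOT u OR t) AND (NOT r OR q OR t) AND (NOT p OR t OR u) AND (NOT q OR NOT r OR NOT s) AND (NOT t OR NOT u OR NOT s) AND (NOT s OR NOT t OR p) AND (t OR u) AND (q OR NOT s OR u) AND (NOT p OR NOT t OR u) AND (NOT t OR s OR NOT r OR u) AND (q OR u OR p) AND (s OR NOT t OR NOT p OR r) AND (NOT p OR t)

Suppose p = false.
Case t = false:
From the singleton clause (u), u = true.
From the singleton clause (NOT s), s = false.
From the singleton clause (q), q = true.
But (NOT q) is also a unit clause — contradiction.
That branch fails; take t = true instead.
From the singleton clause (NOT q), q = false.
From the singleton clause (r), r = true.
From the singleton clause (u), u = true.
But (NOT u) is also a unit clause — contradiction.
Both values of t lead to a conflict.
So every satisfying assignment has p = True.

True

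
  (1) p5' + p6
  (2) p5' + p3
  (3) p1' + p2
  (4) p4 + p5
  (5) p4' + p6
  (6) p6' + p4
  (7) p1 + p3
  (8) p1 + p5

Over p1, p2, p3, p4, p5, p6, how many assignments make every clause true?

There are 2^6 = 64 truth assignments over (p1, p2, p3, p4, p5, p6).
Split on p2. With p2 = 1, the clauses containing p2 are satisfied and p2' drops from the rest; 4 of the 2^5 = 32 assignments to the other variables satisfy what remains.
With p2 = 0, by the same count on the reduced clause set, 1 assignment works.
(One model: p1=F, p2=F, p3=T, p4=T, p5=T, p6=T.)
Total: 4 + 1 = 5.

5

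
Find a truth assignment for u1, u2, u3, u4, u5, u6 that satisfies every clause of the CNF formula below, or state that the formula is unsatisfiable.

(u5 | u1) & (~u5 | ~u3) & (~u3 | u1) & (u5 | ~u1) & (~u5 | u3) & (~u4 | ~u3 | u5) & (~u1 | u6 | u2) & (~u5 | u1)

Case u5 = 1:
The clause (~u3) is unit, so u3 = 0.
That conflicts with the unit clause (u3).
That branch fails; take u5 = 0 instead.
The clause (u1) is unit, so u1 = 1.
That conflicts with the unit clause (~u1).
Neither u5 = 1 nor u5 = 0 works.

UNSATISFIABLE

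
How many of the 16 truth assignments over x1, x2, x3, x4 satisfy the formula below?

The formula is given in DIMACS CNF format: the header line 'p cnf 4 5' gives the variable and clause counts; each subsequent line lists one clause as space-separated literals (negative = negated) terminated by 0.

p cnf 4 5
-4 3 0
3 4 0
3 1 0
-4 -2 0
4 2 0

There are 2^4 = 16 truth assignments over (x1, x2, x3, x4).
Split on x4. With x4 = True, the clauses containing x4 are satisfied and ¬x4 drops from the rest; 2 of the 2^3 = 8 assignments to the other variables satisfy what remains.
With x4 = False, by the same count on the reduced clause set, 2 assignments work.
(One model: x1=F, x2=F, x3=T, x4=T.)
Total: 2 + 2 = 4.

4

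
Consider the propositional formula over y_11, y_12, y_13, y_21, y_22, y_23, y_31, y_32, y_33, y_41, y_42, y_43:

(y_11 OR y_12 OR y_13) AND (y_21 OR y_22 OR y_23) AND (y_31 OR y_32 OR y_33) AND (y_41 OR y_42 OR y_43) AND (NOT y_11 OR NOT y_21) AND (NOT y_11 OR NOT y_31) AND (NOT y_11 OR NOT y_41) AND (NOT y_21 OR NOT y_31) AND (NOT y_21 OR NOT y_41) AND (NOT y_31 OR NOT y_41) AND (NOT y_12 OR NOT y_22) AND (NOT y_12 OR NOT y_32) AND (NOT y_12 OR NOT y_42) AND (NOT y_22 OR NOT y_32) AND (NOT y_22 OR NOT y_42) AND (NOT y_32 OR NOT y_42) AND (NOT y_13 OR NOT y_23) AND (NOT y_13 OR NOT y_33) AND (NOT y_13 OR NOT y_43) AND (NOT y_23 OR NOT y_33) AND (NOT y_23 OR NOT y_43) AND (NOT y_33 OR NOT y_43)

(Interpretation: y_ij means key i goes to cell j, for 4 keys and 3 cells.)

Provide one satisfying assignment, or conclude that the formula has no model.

UNSATISFIABLE

Case y_11 = false:
Case y_12 = true:
Unit clause (NOT y_22) forces y_22 = false.
Unit clause (NOT y_32) forces y_32 = false.
Unit clause (NOT y_42) forces y_42 = false.
Case y_21 = true:
Unit clause (NOT y_31) forces y_31 = false.
Unit clause (y_33) forces y_33 = true.
Unit clause (NOT y_41) forces y_41 = false.
Unit clause (y_43) forces y_43 = true.
Now (NOT y_43) is unsatisfied and unit — conflict.
That branch fails; take y_21 = false instead.
Unit clause (y_23) forces y_23 = true.
Unit clause (NOT y_13) forces y_13 = false.
Unit clause (NOT y_33) forces y_33 = false.
Unit clause (y_31) forces y_31 = true.
Unit clause (NOT y_41) forces y_41 = false.
Unit clause (y_43) forces y_43 = true.
Now (NOT y_43) is unsatisfied and unit — conflict.
Both values of y_21 lead to a conflict.
That branch fails; take y_12 = false instead.
Unit clause (y_13) forces y_13 = true.
Unit clause (NOT y_23) forces y_23 = false.
Unit clause (NOT y_33) forces y_33 = false.
Unit clause (NOT y_43) forces y_43 = false.
Case y_21 = true:
Unit clause (NOT y_31) forces y_31 = false.
Unit clause (y_32) forces y_32 = true.
Unit clause (NOT y_41) forces y_41 = false.
Unit clause (y_42) forces y_42 = true.
Now (NOT y_42) is unsatisfied and unit — conflict.
That branch fails; take y_21 = false instead.
Unit clause (y_22) forces y_22 = true.
Unit clause (NOT y_32) forces y_32 = false.
Unit clause (y_31) forces y_31 = true.
Unit clause (NOT y_41) forces y_41 = false.
Unit clause (y_42) forces y_42 = true.
Now (NOT y_42) is unsatisfied and unit — conflict.
Both values of y_21 lead to a conflict.
Both values of y_12 lead to a conflict.
That branch fails; take y_11 = true instead.
Unit clause (NOT y_21) forces y_21 = false.
Unit clause (NOT y_31) forces y_31 = false.
Unit clause (NOT y_41) forces y_41 = false.
Case y_22 = true:
Unit clause (NOT y_12) forces y_12 = false.
Unit clause (NOT y_32) forces y_32 = false.
Unit clause (y_33) forces y_33 = true.
Unit clause (NOT y_42) forces y_42 = false.
Unit clause (y_43) forces y_43 = true.
Now (NOT y_43) is unsatisfied and unit — conflict.
That branch fails; take y_22 = false instead.
Unit clause (y_23) forces y_23 = true.
Unit clause (NOT y_13) forces y_13 = false.
Unit clause (NOT y_33) forces y_33 = false.
Unit clause (y_32) forces y_32 = true.
Unit clause (NOT y_12) forces y_12 = false.
Unit clause (NOT y_42) forces y_42 = false.
Unit clause (y_43) forces y_43 = true.
Now (NOT y_43) is unsatisfied and unit — conflict.
Both values of y_22 lead to a conflict.
Both values of y_11 lead to a conflict.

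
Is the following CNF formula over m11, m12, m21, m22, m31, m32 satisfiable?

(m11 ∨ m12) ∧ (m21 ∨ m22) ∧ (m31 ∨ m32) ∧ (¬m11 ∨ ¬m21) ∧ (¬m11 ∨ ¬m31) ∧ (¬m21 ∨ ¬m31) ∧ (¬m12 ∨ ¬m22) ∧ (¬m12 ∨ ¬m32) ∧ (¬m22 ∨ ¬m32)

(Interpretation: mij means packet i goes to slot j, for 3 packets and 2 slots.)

Case m11 = True:
Unit clause (¬m21) forces m21 = False.
Unit clause (m22) forces m22 = True.
Unit clause (¬m31) forces m31 = False.
Unit clause (m32) forces m32 = True.
Now (¬m32) is unsatisfied and unit — conflict.
That branch fails; take m11 = False instead.
Unit clause (m12) forces m12 = True.
Unit clause (¬m22) forces m22 = False.
Unit clause (m21) forces m21 = True.
Unit clause (¬m31) forces m31 = False.
Unit clause (m32) forces m32 = True.
Now (¬m32) is unsatisfied and unit — conflict.
Neither m11 = True nor m11 = False works.
No assignment satisfies every clause.

No, unsatisfiable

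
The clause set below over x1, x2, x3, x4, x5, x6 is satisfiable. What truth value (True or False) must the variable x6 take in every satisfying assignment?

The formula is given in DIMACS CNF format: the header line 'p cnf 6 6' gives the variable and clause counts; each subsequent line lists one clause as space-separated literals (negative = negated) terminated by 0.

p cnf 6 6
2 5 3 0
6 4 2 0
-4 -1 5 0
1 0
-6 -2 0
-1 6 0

Suppose x6 = False.
(x1) alone gives x1 = True.
But (¬x1) is also a unit clause — contradiction.
So every satisfying assignment has x6 = True.

True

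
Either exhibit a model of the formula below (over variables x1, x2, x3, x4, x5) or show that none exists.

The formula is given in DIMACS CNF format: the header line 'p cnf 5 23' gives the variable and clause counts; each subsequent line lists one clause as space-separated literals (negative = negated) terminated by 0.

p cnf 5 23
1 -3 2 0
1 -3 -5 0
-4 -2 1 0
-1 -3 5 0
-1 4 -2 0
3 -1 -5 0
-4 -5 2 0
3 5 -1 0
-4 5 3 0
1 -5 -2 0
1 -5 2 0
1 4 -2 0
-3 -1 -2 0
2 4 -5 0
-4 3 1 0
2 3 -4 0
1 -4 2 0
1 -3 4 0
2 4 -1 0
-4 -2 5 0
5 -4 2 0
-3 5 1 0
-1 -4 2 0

x1: False,  x2: False,  x3: False,  x4: False,  x5: False

Try x1 = False.
Try x3 = False.
The clause (¬x4) is unit, so x4 = False.
The clause (¬x2) is unit, so x2 = False.
The clause (¬x5) is unit, so x5 = False.
Every clause now holds.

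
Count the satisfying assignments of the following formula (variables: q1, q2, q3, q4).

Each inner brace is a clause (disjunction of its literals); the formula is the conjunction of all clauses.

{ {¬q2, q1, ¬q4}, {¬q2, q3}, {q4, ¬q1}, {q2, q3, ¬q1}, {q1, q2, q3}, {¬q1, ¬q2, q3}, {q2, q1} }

3

There are 2^4 = 16 truth assignments over (q1, q2, q3, q4).
Check each against the 7 clauses (columns in the order q1, q2, q3, q4):
  F F F F  ✗ fails (q1 ∨ q2 ∨ q3)
  F F F T  ✗ fails (q1 ∨ q2 ∨ q3)
  F F T F  ✗ fails (q2 ∨ q1)
  F F T T  ✗ fails (q2 ∨ q1)
  F T F F  ✗ fails (¬q2 ∨ q3)
  F T F T  ✗ fails (¬q2 ∨ q1 ∨ ¬q4)
  F T T F  ✓ satisfies all
  F T T T  ✗ fails (¬q2 ∨ q1 ∨ ¬q4)
  T F F F  ✗ fails (q4 ∨ ¬q1)
  T F F T  ✗ fails (q2 ∨ q3 ∨ ¬q1)
  T F T F  ✗ fails (q4 ∨ ¬q1)
  T F T T  ✓ satisfies all
  T T F F  ✗ fails (¬q2 ∨ q3)
  T T F T  ✗ fails (¬q2 ∨ q3)
  T T T F  ✗ fails (q4 ∨ ¬q1)
  T T T T  ✓ satisfies all
3 of the 16 rows are models.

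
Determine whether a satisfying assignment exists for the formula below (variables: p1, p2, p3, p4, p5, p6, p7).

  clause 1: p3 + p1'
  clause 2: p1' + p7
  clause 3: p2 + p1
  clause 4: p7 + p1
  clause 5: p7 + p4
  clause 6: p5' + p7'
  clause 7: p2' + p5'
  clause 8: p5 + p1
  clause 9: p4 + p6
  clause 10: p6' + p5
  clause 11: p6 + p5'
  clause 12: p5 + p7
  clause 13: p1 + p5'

Branch on p3: set p3 = 1.
Branch on p1: set p1 = 1.
The clause (p7) is unit, so p7 = 1.
The clause (p5') is unit, so p5 = 0.
The clause (p6') is unit, so p6 = 0.
The clause (p4) is unit, so p4 = 1.
Every clause is now satisfied; p2 is unconstrained.
A satisfying assignment: p1=1; p2=1; p3=1; p4=1; p5=0; p6=0; p7=1.

Satisfiable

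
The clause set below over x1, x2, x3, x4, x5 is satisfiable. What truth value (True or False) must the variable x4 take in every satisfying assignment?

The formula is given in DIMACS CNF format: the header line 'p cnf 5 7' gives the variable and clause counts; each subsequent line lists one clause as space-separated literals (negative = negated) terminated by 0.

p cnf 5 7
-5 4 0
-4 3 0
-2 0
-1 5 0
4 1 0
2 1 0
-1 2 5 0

True

Suppose x4 = False.
From the singleton clause (¬x5), x5 = False.
From the singleton clause (¬x2), x2 = False.
From the singleton clause (¬x1), x1 = False.
That conflicts with the unit clause (x1).
So every satisfying assignment has x4 = True.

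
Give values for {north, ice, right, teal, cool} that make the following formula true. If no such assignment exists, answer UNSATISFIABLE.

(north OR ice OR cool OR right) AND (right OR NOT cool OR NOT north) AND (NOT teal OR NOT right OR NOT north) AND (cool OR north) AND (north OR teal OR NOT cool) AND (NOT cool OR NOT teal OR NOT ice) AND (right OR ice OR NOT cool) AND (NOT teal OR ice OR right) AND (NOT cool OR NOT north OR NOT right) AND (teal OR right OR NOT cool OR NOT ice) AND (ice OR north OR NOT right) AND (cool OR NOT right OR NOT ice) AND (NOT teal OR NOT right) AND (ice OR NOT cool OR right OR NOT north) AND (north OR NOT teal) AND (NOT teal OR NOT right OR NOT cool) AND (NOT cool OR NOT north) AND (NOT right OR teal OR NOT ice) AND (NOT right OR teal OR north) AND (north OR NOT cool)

Branch on cool: set cool = false.
(north) alone gives north = true.
Branch on teal: set teal = false.
Branch on right: set right = true.
(NOT ice) alone gives ice = false.
This assignment satisfies each clause.

north=true; ice=false; right=true; teal=false; cool=false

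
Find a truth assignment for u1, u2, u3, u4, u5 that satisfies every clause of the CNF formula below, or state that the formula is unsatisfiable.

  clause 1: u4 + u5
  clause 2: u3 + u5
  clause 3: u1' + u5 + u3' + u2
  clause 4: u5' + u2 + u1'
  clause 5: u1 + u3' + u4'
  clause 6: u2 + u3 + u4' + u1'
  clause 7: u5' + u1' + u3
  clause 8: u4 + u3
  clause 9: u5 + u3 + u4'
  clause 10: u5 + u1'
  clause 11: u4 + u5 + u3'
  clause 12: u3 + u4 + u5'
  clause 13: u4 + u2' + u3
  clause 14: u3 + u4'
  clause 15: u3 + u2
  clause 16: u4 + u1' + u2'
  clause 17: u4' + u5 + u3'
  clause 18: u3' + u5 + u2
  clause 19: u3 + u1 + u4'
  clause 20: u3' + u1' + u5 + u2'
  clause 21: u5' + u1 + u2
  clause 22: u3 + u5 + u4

u1 ↦ 0,  u2 ↦ 1,  u3 ↦ 1,  u4 ↦ 0,  u5 ↦ 1

Case u4 = 0:
The clause (u5) is unit, so u5 = 1.
The clause (u3) is unit, so u3 = 1.
Case u2 = 1:
The clause (u1') is unit, so u1 = 0.
All clauses are satisfied.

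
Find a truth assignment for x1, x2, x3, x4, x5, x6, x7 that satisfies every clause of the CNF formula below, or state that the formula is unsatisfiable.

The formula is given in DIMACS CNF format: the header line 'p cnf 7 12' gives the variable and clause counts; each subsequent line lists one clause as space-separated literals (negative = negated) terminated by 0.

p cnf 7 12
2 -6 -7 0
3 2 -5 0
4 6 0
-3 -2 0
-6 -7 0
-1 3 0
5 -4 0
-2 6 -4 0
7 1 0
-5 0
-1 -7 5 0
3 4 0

x1=True, x2=False, x3=True, x4=False, x5=False, x6=True, x7=False

The clause (¬x5) is unit, so x5 = False.
The clause (¬x4) is unit, so x4 = False.
The clause (x6) is unit, so x6 = True.
The clause (¬x7) is unit, so x7 = False.
The clause (x1) is unit, so x1 = True.
The clause (x3) is unit, so x3 = True.
The clause (¬x2) is unit, so x2 = False.
All clauses are satisfied.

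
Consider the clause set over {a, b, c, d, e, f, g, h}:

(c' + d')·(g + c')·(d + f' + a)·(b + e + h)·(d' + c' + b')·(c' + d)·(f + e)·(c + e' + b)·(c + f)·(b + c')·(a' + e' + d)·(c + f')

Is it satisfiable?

No

Case c = 0:
From the singleton clause (f), f = 1.
But (f') is also a unit clause — contradiction.
So c must be the other value — set c = 1.
From the singleton clause (d'), d = 0.
But (d) is also a unit clause — contradiction.
Either choice for c ends in contradiction.
No assignment satisfies every clause.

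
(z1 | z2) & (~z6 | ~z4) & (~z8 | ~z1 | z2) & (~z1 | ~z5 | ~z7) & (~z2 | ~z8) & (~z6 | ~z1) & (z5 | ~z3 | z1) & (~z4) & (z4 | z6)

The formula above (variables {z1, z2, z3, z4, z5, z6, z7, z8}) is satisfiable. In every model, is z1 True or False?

Suppose z1 = 1.
From the singleton clause (~z6), z6 = 0.
From the singleton clause (~z4), z4 = 0.
But (z4) is also a unit clause — contradiction.
So every satisfying assignment has z1 = False.

False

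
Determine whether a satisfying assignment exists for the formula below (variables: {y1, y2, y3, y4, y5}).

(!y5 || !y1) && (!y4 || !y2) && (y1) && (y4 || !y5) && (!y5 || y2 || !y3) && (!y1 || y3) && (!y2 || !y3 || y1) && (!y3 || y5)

Unsatisfiable

The clause (y1) is unit, so y1 = true.
The clause (!y5) is unit, so y5 = false.
The clause (y3) is unit, so y3 = true.
That conflicts with the unit clause (!y3).
No assignment satisfies every clause.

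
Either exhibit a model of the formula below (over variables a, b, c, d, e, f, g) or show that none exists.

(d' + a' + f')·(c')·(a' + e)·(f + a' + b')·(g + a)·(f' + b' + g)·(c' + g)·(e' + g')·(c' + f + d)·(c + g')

a ↦ 1,  b ↦ 0,  c ↦ 0,  d ↦ 0,  e ↦ 1,  f ↦ 0,  g ↦ 0

The clause (c') is unit, so c = 0.
The clause (g') is unit, so g = 0.
The clause (a) is unit, so a = 1.
The clause (e) is unit, so e = 1.
Branch on d: set d = 0.
Branch on f: set f = 0.
The clause (b') is unit, so b = 0.
This assignment satisfies each clause.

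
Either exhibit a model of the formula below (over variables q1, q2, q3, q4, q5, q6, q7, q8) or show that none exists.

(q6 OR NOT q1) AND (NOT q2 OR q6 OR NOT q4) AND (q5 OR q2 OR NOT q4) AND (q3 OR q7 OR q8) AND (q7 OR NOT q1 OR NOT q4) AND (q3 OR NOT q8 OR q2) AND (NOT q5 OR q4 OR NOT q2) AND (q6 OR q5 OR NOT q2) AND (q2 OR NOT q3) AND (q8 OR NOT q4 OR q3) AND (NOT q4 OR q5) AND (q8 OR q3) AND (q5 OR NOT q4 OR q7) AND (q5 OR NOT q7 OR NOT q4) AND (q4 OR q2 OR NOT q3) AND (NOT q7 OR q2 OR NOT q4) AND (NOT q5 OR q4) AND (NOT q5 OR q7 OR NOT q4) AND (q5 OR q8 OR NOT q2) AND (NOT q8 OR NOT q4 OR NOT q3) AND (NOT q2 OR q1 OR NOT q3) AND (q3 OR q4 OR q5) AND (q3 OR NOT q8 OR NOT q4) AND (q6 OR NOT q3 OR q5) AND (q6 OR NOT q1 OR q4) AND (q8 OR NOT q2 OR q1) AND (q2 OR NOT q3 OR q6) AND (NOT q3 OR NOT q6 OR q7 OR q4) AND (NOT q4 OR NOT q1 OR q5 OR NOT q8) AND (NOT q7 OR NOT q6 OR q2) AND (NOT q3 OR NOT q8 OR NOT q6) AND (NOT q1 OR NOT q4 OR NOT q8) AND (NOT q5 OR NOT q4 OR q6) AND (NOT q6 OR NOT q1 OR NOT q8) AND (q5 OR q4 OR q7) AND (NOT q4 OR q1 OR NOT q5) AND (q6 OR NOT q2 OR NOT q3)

q1: true; q2: true; q3: true; q4: true; q5: true; q6: true; q7: true; q8: false

Case q6 = true:
Case q2 = true:
Case q5 = true:
(q4) alone gives q4 = true.
(q7) alone gives q7 = true.
(q1) alone gives q1 = true.
(NOT q8) alone gives q8 = false.
(q3) alone gives q3 = true.
This assignment satisfies each clause.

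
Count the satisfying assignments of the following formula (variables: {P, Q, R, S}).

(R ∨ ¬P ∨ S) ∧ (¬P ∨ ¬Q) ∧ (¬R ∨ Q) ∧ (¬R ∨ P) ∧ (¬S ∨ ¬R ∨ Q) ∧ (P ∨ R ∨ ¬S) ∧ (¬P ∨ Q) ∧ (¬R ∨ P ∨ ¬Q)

2

There are 2^4 = 16 truth assignments over (P, Q, R, S).
Check each against the 8 clauses (columns in the order P, Q, R, S):
  F F F F  ✓ satisfies all
  F F F T  ✗ fails (P ∨ R ∨ ¬S)
  F F T F  ✗ fails (¬R ∨ Q)
  F F T T  ✗ fails (¬R ∨ Q)
  F T F F  ✓ satisfies all
  F T F T  ✗ fails (P ∨ R ∨ ¬S)
  F T T F  ✗ fails (¬R ∨ P)
  F T T T  ✗ fails (¬R ∨ P)
  T F F F  ✗ fails (R ∨ ¬P ∨ S)
  T F F T  ✗ fails (¬P ∨ Q)
  T F T F  ✗ fails (¬R ∨ Q)
  T F T T  ✗ fails (¬R ∨ Q)
  T T F F  ✗ fails (R ∨ ¬P ∨ S)
  T T F T  ✗ fails (¬P ∨ ¬Q)
  T T T F  ✗ fails (¬P ∨ ¬Q)
  T T T T  ✗ fails (¬P ∨ ¬Q)
2 of the 16 rows are models.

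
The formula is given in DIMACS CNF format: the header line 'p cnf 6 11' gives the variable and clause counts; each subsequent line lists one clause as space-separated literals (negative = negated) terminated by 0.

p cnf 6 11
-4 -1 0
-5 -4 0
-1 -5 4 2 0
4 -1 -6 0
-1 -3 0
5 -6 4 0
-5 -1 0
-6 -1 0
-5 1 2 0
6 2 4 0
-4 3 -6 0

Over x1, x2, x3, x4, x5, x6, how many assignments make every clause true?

13

There are 2^6 = 64 truth assignments over (x1, x2, x3, x4, x5, x6).
Split on x4. With x4 = True, the clauses containing x4 are satisfied and ¬x4 drops from the rest; 6 of the 2^5 = 32 assignments to the other variables satisfy what remains.
With x4 = False, by the same count on the reduced clause set, 7 assignments work.
(One model: x1=F, x2=F, x3=F, x4=T, x5=F, x6=F.)
Total: 6 + 7 = 13.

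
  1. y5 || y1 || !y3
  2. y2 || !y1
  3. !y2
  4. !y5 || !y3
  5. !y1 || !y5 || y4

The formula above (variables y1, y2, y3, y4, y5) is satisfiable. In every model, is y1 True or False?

False

Suppose y1 = true.
Unit clause (y2) forces y2 = true.
But (!y2) is also a unit clause — contradiction.
So every satisfying assignment has y1 = False.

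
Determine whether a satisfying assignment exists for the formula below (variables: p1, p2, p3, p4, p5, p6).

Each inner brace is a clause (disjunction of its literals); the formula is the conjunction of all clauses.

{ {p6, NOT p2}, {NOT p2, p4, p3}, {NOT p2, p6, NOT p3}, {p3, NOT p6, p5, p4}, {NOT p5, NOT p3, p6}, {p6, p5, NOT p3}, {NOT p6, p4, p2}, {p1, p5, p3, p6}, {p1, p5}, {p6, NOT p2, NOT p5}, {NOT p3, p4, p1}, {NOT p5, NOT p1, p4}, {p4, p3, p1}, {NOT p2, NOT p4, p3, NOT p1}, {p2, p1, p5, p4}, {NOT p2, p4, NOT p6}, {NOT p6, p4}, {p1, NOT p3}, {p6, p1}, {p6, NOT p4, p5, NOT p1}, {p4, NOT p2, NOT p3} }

Yes

Branch on p6: set p6 = true.
(p4) alone gives p4 = true.
Branch on p1: set p1 = true.
Branch on p2: set p2 = true.
(p3) alone gives p3 = true.
Every clause is now satisfied; p5 is unconstrained.
A satisfying assignment: p1: true; p2: true; p3: true; p4: true; p5: true; p6: true.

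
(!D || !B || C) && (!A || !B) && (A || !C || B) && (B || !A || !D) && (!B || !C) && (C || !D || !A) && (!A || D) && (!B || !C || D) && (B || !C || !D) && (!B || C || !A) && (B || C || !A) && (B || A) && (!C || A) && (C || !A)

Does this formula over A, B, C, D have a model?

Case A = false:
From the singleton clause (B), B = true.
From the singleton clause (!C), C = false.
From the singleton clause (!D), D = false.
This assignment satisfies each clause.
A satisfying assignment: A=false; B=true; C=false; D=false.

Satisfiable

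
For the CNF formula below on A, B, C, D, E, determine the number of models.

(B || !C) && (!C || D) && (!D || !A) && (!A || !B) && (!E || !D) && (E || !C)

There are 2^5 = 32 truth assignments over (A, B, C, D, E).
Split on E. With E = true, the clauses containing E are satisfied and !E drops from the rest; 3 of the 2^4 = 16 assignments to the other variables satisfy what remains.
With E = false, by the same count on the reduced clause set, 5 assignments work.
Total: 3 + 5 = 8.

8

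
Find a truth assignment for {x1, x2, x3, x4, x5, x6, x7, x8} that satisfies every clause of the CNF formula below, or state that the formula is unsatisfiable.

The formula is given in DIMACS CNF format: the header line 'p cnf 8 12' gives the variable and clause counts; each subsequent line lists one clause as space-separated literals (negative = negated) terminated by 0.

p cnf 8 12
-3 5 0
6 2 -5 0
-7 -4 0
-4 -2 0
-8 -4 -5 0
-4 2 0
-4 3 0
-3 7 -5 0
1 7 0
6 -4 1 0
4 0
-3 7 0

From the singleton clause (x4), x4 = True.
From the singleton clause (¬x7), x7 = False.
From the singleton clause (¬x2), x2 = False.
Now (x2) is unsatisfied and unit — conflict.

UNSATISFIABLE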